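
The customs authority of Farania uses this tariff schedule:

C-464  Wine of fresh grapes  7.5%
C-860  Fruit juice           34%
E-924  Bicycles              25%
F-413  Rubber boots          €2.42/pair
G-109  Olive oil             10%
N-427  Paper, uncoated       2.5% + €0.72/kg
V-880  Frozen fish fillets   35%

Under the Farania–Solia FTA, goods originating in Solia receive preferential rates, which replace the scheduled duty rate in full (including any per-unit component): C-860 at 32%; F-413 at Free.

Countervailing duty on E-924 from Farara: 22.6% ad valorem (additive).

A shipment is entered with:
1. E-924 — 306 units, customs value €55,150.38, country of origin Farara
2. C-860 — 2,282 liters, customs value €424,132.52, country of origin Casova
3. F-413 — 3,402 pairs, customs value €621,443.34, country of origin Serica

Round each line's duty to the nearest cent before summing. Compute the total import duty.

Line 1 (E-924, Farara, 306 units, €55,150.38):
Base rate for E-924 is 25%.
Additional duty on E-924 from Farara: +22.6%. Applied ad valorem rate: 25% + 22.6% = 47.6%.
Duty = €55,150.38 × 47.6% = €26,251.58.
Line 2 (C-860, Casova, 2,282 liters, €424,132.52):
Base rate for C-860 is 34%.
C-860 has an FTA preferential rate, but origin Casova is not Solia; base rate stands.
Duty = €424,132.52 × 34% = €144,205.06.
Line 3 (F-413, Serica, 3,402 pairs, €621,443.34):
Base rate for F-413 is €2.42/pair.
F-413 has an FTA preferential rate, but origin Serica is not Solia; base rate stands.
Duty = 3,402 × €2.42 = €8,232.84.
Total = €26,251.58 + €144,205.06 + €8,232.84 = €178,689.48.

€178,689.48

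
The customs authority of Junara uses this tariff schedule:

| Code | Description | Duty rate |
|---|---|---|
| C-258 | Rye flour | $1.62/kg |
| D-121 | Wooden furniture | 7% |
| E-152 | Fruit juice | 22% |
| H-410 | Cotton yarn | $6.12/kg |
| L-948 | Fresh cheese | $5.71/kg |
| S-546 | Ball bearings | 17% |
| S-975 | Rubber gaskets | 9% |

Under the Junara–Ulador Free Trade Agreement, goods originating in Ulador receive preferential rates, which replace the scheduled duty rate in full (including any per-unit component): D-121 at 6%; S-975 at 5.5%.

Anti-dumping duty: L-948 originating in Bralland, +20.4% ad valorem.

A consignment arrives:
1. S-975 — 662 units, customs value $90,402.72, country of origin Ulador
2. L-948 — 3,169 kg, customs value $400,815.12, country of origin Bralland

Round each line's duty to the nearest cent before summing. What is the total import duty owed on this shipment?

$104,833.42

Line 1 (S-975, Ulador, 662 units, $90,402.72):
Base rate for S-975 is 9%.
Origin Ulador qualifies under the Junara–Ulador agreement and S-975 is covered: preferential rate 5.5% applies instead.
Duty = $90,402.72 × 5.5% = $4,972.15.
Line 2 (L-948, Bralland, 3,169 kg, $400,815.12):
Base rate for L-948 is $5.71/kg.
Additional duty on L-948 from Bralland: +20.4% ad valorem. Applied ad valorem rate = 20.4%.
Duty = $400,815.12 × 20.4% + 3,169 × $5.71 = $99,861.27.
Total = $4,972.15 + $99,861.27 = $104,833.42.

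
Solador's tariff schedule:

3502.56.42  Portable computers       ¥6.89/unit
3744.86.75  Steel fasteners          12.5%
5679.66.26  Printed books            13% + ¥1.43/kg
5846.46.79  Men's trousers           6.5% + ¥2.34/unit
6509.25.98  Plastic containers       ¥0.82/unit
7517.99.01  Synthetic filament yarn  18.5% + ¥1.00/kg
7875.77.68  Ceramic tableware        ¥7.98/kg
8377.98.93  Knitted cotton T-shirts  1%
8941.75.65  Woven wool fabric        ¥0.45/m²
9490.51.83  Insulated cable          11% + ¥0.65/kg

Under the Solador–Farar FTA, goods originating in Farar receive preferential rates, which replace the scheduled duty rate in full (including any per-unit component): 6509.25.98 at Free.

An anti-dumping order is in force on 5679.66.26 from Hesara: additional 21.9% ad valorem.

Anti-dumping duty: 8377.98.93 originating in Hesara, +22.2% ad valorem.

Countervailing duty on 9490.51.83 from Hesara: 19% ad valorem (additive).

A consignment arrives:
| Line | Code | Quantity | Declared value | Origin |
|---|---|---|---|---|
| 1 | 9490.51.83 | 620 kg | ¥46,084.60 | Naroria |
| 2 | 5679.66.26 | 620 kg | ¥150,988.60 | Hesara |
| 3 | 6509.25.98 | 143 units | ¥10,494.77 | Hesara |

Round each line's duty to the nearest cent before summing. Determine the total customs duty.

Line 1 (9490.51.83, Naroria, 620 kg, ¥46,084.60):
Base rate for 9490.51.83 is 11% + ¥0.65/kg.
The additional-duty order on 9490.51.83 targets Hesara, not Naroria; it does not apply.
Duty = ¥46,084.60 × 11% + 620 × ¥0.65 = ¥5,472.31.
Line 2 (5679.66.26, Hesara, 620 kg, ¥150,988.60):
Base rate for 5679.66.26 is 13% + ¥1.43/kg.
Additional duty on 5679.66.26 from Hesara: +21.9%. Applied ad valorem rate: 13% + 21.9% = 34.9%.
Duty = ¥150,988.60 × 34.9% + 620 × ¥1.43 = ¥53,581.62.
Line 3 (6509.25.98, Hesara, 143 units, ¥10,494.77):
Base rate for 6509.25.98 is ¥0.82/unit.
6509.25.98 has an FTA preferential rate, but origin Hesara is not Farar; base rate stands.
Duty = 143 × ¥0.82 = ¥117.26.
Total = ¥5,472.31 + ¥53,581.62 + ¥117.26 = ¥59,171.19.

¥59,171.19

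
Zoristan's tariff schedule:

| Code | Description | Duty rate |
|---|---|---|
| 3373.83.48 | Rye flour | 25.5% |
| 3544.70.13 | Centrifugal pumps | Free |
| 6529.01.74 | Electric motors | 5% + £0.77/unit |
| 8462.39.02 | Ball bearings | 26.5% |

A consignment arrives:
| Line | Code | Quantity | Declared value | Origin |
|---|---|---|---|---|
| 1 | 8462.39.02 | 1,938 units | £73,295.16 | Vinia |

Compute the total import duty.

£19,423.22

Line 1 (8462.39.02, Vinia, 1,938 units, £73,295.16):
Base rate for 8462.39.02 is 26.5%.
Duty = £73,295.16 × 26.5% = £19,423.22.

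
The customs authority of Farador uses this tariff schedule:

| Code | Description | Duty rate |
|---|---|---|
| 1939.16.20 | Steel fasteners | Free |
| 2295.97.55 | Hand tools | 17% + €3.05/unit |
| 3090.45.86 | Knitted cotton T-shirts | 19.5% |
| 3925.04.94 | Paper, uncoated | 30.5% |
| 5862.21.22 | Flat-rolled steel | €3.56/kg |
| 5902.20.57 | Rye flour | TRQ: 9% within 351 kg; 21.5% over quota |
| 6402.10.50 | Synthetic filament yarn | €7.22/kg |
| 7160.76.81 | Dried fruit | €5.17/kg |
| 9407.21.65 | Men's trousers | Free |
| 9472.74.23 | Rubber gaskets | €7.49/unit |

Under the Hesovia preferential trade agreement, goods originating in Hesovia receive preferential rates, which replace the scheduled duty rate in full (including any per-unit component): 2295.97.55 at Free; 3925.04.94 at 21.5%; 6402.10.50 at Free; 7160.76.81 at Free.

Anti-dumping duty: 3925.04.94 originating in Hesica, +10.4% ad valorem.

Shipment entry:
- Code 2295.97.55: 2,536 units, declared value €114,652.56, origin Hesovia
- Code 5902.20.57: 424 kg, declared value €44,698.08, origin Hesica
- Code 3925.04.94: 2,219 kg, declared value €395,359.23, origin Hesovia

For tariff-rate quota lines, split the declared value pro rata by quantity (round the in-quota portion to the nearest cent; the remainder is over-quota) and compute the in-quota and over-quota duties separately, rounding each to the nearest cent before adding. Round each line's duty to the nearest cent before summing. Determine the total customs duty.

€89,987.02

Line 1 (2295.97.55, Hesovia, 2,536 units, €114,652.56):
Base rate for 2295.97.55 is 17% + €3.05/unit.
Origin Hesovia qualifies under the Farador–Hesovia agreement and 2295.97.55 is covered: preferential rate Free applies instead.
Duty = €114,652.56 × 0% = €0.00.
Line 2 (5902.20.57, Hesica, 424 kg, €44,698.08):
Code 5902.20.57 is under a tariff-rate quota (threshold 351 kg). In-quota: 351 kg at 9%; over-quota: 73 kg at 21.5%.
Pro-rata value split: in-quota = €44,698.08 × 351/424 = €37,002.42; over-quota = €44,698.08 − €37,002.42 = €7,695.66.
In-quota duty = €37,002.42 × 9% = €3,330.22. Over-quota duty = €7,695.66 × 21.5% = €1,654.57.
Line duty = €3,330.22 + €1,654.57 = €4,984.79.
Line 3 (3925.04.94, Hesovia, 2,219 kg, €395,359.23):
Base rate for 3925.04.94 is 30.5%.
Origin Hesovia qualifies under the Farador–Hesovia agreement and 3925.04.94 is covered: preferential rate 21.5% applies instead.
The additional-duty order on 3925.04.94 targets Hesica, not Hesovia; it does not apply.
Duty = €395,359.23 × 21.5% = €85,002.23.
Total = €0.00 + €4,984.79 + €85,002.23 = €89,987.02.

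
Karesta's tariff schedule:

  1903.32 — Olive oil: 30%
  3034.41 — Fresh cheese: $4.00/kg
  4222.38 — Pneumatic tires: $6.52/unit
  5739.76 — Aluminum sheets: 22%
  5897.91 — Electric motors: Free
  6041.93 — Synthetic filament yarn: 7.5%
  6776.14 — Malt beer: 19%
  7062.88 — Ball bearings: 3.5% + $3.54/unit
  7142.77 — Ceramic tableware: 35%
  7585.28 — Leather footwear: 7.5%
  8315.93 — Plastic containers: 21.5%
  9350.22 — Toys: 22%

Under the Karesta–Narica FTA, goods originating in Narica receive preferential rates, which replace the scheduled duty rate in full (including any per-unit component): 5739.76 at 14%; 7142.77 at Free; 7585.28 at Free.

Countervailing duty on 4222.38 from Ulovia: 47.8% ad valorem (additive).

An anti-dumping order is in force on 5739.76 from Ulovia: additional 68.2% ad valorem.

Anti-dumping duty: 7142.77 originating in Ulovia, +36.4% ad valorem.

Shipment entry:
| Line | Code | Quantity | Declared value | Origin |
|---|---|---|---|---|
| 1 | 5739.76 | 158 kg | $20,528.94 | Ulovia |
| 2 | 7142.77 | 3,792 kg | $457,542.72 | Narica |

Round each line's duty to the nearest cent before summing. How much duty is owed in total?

$18,517.10

Line 1 (5739.76, Ulovia, 158 kg, $20,528.94):
Base rate for 5739.76 is 22%.
5739.76 has an FTA preferential rate, but origin Ulovia is not Narica; base rate stands.
Additional duty on 5739.76 from Ulovia: +68.2%. Applied ad valorem rate: 22% + 68.2% = 90.2%.
Duty = $20,528.94 × 90.2% = $18,517.10.
Line 2 (7142.77, Narica, 3,792 kg, $457,542.72):
Base rate for 7142.77 is 35%.
Origin Narica qualifies under the Karesta–Narica agreement and 7142.77 is covered: preferential rate Free applies instead.
The additional-duty order on 7142.77 targets Ulovia, not Narica; it does not apply.
Duty = $457,542.72 × 0% = $0.00.
Total = $18,517.10 + $0.00 = $18,517.10.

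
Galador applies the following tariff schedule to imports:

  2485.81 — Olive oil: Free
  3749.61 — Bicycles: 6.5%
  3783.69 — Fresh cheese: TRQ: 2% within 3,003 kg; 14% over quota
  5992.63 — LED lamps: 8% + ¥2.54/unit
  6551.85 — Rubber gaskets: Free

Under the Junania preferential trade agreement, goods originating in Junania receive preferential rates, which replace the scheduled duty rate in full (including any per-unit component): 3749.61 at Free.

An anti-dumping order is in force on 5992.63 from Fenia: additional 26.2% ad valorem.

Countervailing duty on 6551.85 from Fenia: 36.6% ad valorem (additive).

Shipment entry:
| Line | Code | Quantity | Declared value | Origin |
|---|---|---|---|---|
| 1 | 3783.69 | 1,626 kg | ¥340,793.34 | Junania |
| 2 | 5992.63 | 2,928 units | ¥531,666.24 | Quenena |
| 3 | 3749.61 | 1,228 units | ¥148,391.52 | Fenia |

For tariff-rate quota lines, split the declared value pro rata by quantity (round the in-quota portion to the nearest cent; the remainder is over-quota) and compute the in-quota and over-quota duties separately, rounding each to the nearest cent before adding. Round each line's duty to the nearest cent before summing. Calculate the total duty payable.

¥66,431.74

Line 1 (3783.69, Junania, 1,626 kg, ¥340,793.34):
Code 3783.69 is under a tariff-rate quota (threshold 3,003 kg). Quantity 1,626 kg is within the quota, so the in-quota rate 2% applies to the full value.
Duty = ¥340,793.34 × 2% = ¥6,815.87.
Line 2 (5992.63, Quenena, 2,928 units, ¥531,666.24):
Base rate for 5992.63 is 8% + ¥2.54/unit.
The additional-duty order on 5992.63 targets Fenia, not Quenena; it does not apply.
Duty = ¥531,666.24 × 8% + 2,928 × ¥2.54 = ¥49,970.42.
Line 3 (3749.61, Fenia, 1,228 units, ¥148,391.52):
Base rate for 3749.61 is 6.5%.
3749.61 has an FTA preferential rate, but origin Fenia is not Junania; base rate stands.
Duty = ¥148,391.52 × 6.5% = ¥9,645.45.
Total = ¥6,815.87 + ¥49,970.42 + ¥9,645.45 = ¥66,431.74.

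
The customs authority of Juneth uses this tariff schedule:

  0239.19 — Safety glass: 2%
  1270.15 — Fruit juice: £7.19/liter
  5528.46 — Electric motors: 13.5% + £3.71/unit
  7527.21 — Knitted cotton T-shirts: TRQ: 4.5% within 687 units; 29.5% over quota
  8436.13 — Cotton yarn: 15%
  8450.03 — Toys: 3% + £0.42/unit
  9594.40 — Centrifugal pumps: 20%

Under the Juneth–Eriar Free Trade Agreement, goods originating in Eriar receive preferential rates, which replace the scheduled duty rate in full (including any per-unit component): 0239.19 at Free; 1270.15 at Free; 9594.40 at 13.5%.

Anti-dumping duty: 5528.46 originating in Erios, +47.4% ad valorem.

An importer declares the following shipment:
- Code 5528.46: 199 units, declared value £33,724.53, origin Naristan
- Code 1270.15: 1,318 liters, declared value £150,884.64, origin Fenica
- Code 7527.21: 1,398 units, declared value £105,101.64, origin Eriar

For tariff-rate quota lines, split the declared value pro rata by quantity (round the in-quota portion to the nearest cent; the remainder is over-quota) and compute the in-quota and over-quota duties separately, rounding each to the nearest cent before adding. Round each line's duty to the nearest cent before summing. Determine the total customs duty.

£32,860.34

Line 1 (5528.46, Naristan, 199 units, £33,724.53):
Base rate for 5528.46 is 13.5% + £3.71/unit.
The additional-duty order on 5528.46 targets Erios, not Naristan; it does not apply.
Duty = £33,724.53 × 13.5% + 199 × £3.71 = £5,291.10.
Line 2 (1270.15, Fenica, 1,318 liters, £150,884.64):
Base rate for 1270.15 is £7.19/liter.
1270.15 has an FTA preferential rate, but origin Fenica is not Eriar; base rate stands.
Duty = 1,318 × £7.19 = £9,476.42.
Line 3 (7527.21, Eriar, 1,398 units, £105,101.64):
Code 7527.21 is under a tariff-rate quota (threshold 687 units). In-quota: 687 units at 4.5%; over-quota: 711 units at 29.5%.
Pro-rata value split: in-quota = £105,101.64 × 687/1,398 = £51,648.66; over-quota = £105,101.64 − £51,648.66 = £53,452.98.
In-quota duty = £51,648.66 × 4.5% = £2,324.19. Over-quota duty = £53,452.98 × 29.5% = £15,768.63.
Line duty = £2,324.19 + £15,768.63 = £18,092.82.
Total = £5,291.10 + £9,476.42 + £18,092.82 = £32,860.34.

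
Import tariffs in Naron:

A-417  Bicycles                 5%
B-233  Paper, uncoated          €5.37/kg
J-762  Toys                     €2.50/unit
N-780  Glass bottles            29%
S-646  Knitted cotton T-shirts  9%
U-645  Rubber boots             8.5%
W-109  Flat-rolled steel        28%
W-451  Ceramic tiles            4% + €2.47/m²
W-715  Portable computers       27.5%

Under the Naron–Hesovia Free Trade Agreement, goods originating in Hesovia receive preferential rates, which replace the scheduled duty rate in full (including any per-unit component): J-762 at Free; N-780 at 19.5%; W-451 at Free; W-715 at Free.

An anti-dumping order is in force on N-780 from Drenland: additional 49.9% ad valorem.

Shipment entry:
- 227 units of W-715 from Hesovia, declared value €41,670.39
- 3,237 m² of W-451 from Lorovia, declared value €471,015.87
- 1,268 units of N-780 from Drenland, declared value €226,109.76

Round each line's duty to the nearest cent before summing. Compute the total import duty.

€205,236.62

Line 1 (W-715, Hesovia, 227 units, €41,670.39):
Base rate for W-715 is 27.5%.
Origin Hesovia qualifies under the Naron–Hesovia agreement and W-715 is covered: preferential rate Free applies instead.
Duty = €41,670.39 × 0% = €0.00.
Line 2 (W-451, Lorovia, 3,237 m², €471,015.87):
Base rate for W-451 is 4% + €2.47/m².
W-451 has an FTA preferential rate, but origin Lorovia is not Hesovia; base rate stands.
Duty = €471,015.87 × 4% + 3,237 × €2.47 = €26,836.02.
Line 3 (N-780, Drenland, 1,268 units, €226,109.76):
Base rate for N-780 is 29%.
N-780 has an FTA preferential rate, but origin Drenland is not Hesovia; base rate stands.
Additional duty on N-780 from Drenland: +49.9%. Applied ad valorem rate: 29% + 49.9% = 78.9%.
Duty = €226,109.76 × 78.9% = €178,400.60.
Total = €0.00 + €26,836.02 + €178,400.60 = €205,236.62.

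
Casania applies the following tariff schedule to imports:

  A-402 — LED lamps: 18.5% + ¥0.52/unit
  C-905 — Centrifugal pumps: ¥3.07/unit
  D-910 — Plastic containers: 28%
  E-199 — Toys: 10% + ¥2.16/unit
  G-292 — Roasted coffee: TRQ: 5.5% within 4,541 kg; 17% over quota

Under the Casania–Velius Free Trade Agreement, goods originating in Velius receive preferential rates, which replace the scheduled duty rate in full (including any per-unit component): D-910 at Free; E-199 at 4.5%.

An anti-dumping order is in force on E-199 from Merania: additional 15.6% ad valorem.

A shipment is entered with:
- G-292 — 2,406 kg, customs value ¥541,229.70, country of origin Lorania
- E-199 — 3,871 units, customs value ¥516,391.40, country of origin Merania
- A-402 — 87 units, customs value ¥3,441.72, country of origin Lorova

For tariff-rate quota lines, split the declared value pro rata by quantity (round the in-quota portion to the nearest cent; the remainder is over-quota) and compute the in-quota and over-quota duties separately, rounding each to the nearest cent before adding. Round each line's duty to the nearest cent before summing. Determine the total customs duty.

¥171,007.15

Line 1 (G-292, Lorania, 2,406 kg, ¥541,229.70):
Code G-292 is under a tariff-rate quota (threshold 4,541 kg). Quantity 2,406 kg is within the quota, so the in-quota rate 5.5% applies to the full value.
Duty = ¥541,229.70 × 5.5% = ¥29,767.63.
Line 2 (E-199, Merania, 3,871 units, ¥516,391.40):
Base rate for E-199 is 10% + ¥2.16/unit.
E-199 has an FTA preferential rate, but origin Merania is not Velius; base rate stands.
Additional duty on E-199 from Merania: +15.6%. Applied ad valorem rate: 10% + 15.6% = 25.6%.
Duty = ¥516,391.40 × 25.6% + 3,871 × ¥2.16 = ¥140,557.56.
Line 3 (A-402, Lorova, 87 units, ¥3,441.72):
Base rate for A-402 is 18.5% + ¥0.52/unit.
Duty = ¥3,441.72 × 18.5% + 87 × ¥0.52 = ¥681.96.
Total = ¥29,767.63 + ¥140,557.56 + ¥681.96 = ¥171,007.15.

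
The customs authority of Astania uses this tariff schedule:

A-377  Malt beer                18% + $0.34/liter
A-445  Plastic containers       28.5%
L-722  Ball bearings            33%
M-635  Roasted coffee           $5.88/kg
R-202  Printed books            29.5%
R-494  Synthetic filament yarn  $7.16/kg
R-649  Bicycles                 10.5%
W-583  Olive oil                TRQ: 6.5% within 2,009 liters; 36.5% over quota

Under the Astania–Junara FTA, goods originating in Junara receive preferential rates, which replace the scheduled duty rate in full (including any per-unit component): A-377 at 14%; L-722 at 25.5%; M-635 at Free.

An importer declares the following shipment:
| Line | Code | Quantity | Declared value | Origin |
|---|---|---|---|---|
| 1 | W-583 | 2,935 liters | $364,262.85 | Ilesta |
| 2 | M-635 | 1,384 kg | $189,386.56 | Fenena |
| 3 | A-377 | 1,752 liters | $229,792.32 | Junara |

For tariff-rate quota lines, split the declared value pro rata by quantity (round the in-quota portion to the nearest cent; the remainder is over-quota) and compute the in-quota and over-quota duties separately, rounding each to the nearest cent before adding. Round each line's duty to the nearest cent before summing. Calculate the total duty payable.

$98,463.68

Line 1 (W-583, Ilesta, 2,935 liters, $364,262.85):
Code W-583 is under a tariff-rate quota (threshold 2,009 liters). In-quota: 2,009 liters at 6.5%; over-quota: 926 liters at 36.5%.
Pro-rata value split: in-quota = $364,262.85 × 2,009/2,935 = $249,336.99; over-quota = $364,262.85 − $249,336.99 = $114,925.86.
In-quota duty = $249,336.99 × 6.5% = $16,206.90. Over-quota duty = $114,925.86 × 36.5% = $41,947.94.
Line duty = $16,206.90 + $41,947.94 = $58,154.84.
Line 2 (M-635, Fenena, 1,384 kg, $189,386.56):
Base rate for M-635 is $5.88/kg.
M-635 has an FTA preferential rate, but origin Fenena is not Junara; base rate stands.
Duty = 1,384 × $5.88 = $8,137.92.
Line 3 (A-377, Junara, 1,752 liters, $229,792.32):
Base rate for A-377 is 18% + $0.34/liter.
Origin Junara qualifies under the Astania–Junara agreement and A-377 is covered: preferential rate 14% applies instead.
Duty = $229,792.32 × 14% = $32,170.92.
Total = $58,154.84 + $8,137.92 + $32,170.92 = $98,463.68.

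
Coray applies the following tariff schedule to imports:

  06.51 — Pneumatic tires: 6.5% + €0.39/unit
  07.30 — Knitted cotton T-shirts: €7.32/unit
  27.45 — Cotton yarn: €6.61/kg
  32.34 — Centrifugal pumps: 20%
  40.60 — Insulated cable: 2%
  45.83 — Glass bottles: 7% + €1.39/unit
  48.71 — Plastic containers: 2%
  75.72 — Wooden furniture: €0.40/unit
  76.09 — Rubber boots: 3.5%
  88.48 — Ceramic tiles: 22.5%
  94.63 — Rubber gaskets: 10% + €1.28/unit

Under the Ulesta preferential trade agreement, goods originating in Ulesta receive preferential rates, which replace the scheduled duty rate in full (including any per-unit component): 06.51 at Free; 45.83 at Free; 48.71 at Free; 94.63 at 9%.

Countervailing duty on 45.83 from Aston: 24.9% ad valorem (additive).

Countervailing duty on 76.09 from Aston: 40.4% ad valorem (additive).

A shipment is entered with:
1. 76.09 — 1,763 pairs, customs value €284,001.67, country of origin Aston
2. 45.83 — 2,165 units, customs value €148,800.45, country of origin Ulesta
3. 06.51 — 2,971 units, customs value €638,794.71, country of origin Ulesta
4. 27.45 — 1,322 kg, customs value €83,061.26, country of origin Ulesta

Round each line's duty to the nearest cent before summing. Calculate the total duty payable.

Line 1 (76.09, Aston, 1,763 pairs, €284,001.67):
Base rate for 76.09 is 3.5%.
Additional duty on 76.09 from Aston: +40.4%. Applied ad valorem rate: 3.5% + 40.4% = 43.9%.
Duty = €284,001.67 × 43.9% = €124,676.73.
Line 2 (45.83, Ulesta, 2,165 units, €148,800.45):
Base rate for 45.83 is 7% + €1.39/unit.
Origin Ulesta qualifies under the Coray–Ulesta agreement and 45.83 is covered: preferential rate Free applies instead.
The additional-duty order on 45.83 targets Aston, not Ulesta; it does not apply.
Duty = €148,800.45 × 0% = €0.00.
Line 3 (06.51, Ulesta, 2,971 units, €638,794.71):
Base rate for 06.51 is 6.5% + €0.39/unit.
Origin Ulesta qualifies under the Coray–Ulesta agreement and 06.51 is covered: preferential rate Free applies instead.
Duty = €638,794.71 × 0% = €0.00.
Line 4 (27.45, Ulesta, 1,322 kg, €83,061.26):
Base rate for 27.45 is €6.61/kg.
Origin Ulesta is the FTA partner but 27.45 is not on the preference list; base rate stands.
Duty = 1,322 × €6.61 = €8,738.42.
Total = €124,676.73 + €0.00 + €0.00 + €8,738.42 = €133,415.15.

€133,415.15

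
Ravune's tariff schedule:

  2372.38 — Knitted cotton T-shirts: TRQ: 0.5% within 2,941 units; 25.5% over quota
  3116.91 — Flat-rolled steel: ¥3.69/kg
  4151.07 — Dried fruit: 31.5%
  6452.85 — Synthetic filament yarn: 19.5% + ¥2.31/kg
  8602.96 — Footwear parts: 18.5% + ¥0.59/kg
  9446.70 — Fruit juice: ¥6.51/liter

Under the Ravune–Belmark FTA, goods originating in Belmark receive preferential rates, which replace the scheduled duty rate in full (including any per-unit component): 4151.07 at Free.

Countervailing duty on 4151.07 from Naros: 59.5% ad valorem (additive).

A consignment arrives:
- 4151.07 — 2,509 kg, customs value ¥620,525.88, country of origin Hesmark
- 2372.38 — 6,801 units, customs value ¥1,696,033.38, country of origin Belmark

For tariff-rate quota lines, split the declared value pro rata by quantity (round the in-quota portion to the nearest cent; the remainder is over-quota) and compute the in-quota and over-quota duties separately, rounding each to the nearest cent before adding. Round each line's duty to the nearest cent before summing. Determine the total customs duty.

Line 1 (4151.07, Hesmark, 2,509 kg, ¥620,525.88):
Base rate for 4151.07 is 31.5%.
4151.07 has an FTA preferential rate, but origin Hesmark is not Belmark; base rate stands.
The additional-duty order on 4151.07 targets Naros, not Hesmark; it does not apply.
Duty = ¥620,525.88 × 31.5% = ¥195,465.65.
Line 2 (2372.38, Belmark, 6,801 units, ¥1,696,033.38):
Code 2372.38 is under a tariff-rate quota (threshold 2,941 units). In-quota: 2,941 units at 0.5%; over-quota: 3,860 units at 25.5%.
Pro-rata value split: in-quota = ¥1,696,033.38 × 2,941/6,801 = ¥733,426.58; over-quota = ¥1,696,033.38 − ¥733,426.58 = ¥962,606.80.
In-quota duty = ¥733,426.58 × 0.5% = ¥3,667.13. Over-quota duty = ¥962,606.80 × 25.5% = ¥245,464.73.
Line duty = ¥3,667.13 + ¥245,464.73 = ¥249,131.86.
Total = ¥195,465.65 + ¥249,131.86 = ¥444,597.51.

¥444,597.51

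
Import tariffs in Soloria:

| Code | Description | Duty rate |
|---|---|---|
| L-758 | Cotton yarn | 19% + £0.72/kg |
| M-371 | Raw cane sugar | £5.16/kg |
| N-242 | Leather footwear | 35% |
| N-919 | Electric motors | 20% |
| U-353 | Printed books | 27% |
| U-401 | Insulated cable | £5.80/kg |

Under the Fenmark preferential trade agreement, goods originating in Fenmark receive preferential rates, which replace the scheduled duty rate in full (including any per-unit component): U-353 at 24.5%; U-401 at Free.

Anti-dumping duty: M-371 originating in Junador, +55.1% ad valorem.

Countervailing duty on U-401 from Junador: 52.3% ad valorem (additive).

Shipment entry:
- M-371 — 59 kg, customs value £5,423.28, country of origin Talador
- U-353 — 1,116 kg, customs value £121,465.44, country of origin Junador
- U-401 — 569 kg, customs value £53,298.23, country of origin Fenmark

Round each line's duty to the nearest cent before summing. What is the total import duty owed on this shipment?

Line 1 (M-371, Talador, 59 kg, £5,423.28):
Base rate for M-371 is £5.16/kg.
The additional-duty order on M-371 targets Junador, not Talador; it does not apply.
Duty = 59 × £5.16 = £304.44.
Line 2 (U-353, Junador, 1,116 kg, £121,465.44):
Base rate for U-353 is 27%.
U-353 has an FTA preferential rate, but origin Junador is not Fenmark; base rate stands.
Duty = £121,465.44 × 27% = £32,795.67.
Line 3 (U-401, Fenmark, 569 kg, £53,298.23):
Base rate for U-401 is £5.80/kg.
Origin Fenmark qualifies under the Soloria–Fenmark agreement and U-401 is covered: preferential rate Free applies instead.
The additional-duty order on U-401 targets Junador, not Fenmark; it does not apply.
Duty = £53,298.23 × 0% = £0.00.
Total = £304.44 + £32,795.67 + £0.00 = £33,100.11.

£33,100.11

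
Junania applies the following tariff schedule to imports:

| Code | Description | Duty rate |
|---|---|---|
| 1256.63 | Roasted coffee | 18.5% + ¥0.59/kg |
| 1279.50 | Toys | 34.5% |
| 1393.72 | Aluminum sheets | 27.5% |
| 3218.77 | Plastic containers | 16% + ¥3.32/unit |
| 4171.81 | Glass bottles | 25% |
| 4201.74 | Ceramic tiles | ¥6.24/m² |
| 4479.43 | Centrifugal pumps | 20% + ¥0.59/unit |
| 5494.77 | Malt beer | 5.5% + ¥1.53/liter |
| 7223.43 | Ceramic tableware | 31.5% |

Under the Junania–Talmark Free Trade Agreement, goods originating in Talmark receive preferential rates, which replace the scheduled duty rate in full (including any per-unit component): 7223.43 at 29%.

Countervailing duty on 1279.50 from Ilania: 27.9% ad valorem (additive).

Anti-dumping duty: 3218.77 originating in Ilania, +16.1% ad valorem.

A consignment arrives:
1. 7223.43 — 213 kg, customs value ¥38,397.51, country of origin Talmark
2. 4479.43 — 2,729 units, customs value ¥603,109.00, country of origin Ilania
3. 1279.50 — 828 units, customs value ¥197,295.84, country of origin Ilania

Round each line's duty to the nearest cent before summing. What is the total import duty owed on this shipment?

Line 1 (7223.43, Talmark, 213 kg, ¥38,397.51):
Base rate for 7223.43 is 31.5%.
Origin Talmark qualifies under the Junania–Talmark agreement and 7223.43 is covered: preferential rate 29% applies instead.
Duty = ¥38,397.51 × 29% = ¥11,135.28.
Line 2 (4479.43, Ilania, 2,729 units, ¥603,109.00):
Base rate for 4479.43 is 20% + ¥0.59/unit.
Duty = ¥603,109.00 × 20% + 2,729 × ¥0.59 = ¥122,231.91.
Line 3 (1279.50, Ilania, 828 units, ¥197,295.84):
Base rate for 1279.50 is 34.5%.
Additional duty on 1279.50 from Ilania: +27.9%. Applied ad valorem rate: 34.5% + 27.9% = 62.4%.
Duty = ¥197,295.84 × 62.4% = ¥123,112.60.
Total = ¥11,135.28 + ¥122,231.91 + ¥123,112.60 = ¥256,479.79.

¥256,479.79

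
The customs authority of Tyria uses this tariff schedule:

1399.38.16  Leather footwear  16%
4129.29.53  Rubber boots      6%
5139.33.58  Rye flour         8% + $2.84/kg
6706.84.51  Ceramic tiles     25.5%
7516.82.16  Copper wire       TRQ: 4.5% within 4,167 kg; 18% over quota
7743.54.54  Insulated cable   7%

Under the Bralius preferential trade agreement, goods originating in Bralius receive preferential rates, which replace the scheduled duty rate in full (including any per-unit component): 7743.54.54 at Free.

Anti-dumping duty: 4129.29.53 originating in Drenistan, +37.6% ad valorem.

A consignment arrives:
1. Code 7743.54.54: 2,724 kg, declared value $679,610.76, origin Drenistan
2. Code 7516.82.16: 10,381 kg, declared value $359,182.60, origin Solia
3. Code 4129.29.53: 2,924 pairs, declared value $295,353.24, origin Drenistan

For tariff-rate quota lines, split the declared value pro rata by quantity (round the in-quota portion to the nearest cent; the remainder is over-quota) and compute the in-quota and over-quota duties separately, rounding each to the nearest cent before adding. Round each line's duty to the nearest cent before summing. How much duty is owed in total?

Line 1 (7743.54.54, Drenistan, 2,724 kg, $679,610.76):
Base rate for 7743.54.54 is 7%.
7743.54.54 has an FTA preferential rate, but origin Drenistan is not Bralius; base rate stands.
Duty = $679,610.76 × 7% = $47,572.75.
Line 2 (7516.82.16, Solia, 10,381 kg, $359,182.60):
Code 7516.82.16 is under a tariff-rate quota (threshold 4,167 kg). In-quota: 4,167 kg at 4.5%; over-quota: 6,214 kg at 18%.
Pro-rata value split: in-quota = $359,182.60 × 4,167/10,381 = $144,178.20; over-quota = $359,182.60 − $144,178.20 = $215,004.40.
In-quota duty = $144,178.20 × 4.5% = $6,488.02. Over-quota duty = $215,004.40 × 18% = $38,700.79.
Line duty = $6,488.02 + $38,700.79 = $45,188.81.
Line 3 (4129.29.53, Drenistan, 2,924 pairs, $295,353.24):
Base rate for 4129.29.53 is 6%.
Additional duty on 4129.29.53 from Drenistan: +37.6%. Applied ad valorem rate: 6% + 37.6% = 43.6%.
Duty = $295,353.24 × 43.6% = $128,774.01.
Total = $47,572.75 + $45,188.81 + $128,774.01 = $221,535.57.

$221,535.57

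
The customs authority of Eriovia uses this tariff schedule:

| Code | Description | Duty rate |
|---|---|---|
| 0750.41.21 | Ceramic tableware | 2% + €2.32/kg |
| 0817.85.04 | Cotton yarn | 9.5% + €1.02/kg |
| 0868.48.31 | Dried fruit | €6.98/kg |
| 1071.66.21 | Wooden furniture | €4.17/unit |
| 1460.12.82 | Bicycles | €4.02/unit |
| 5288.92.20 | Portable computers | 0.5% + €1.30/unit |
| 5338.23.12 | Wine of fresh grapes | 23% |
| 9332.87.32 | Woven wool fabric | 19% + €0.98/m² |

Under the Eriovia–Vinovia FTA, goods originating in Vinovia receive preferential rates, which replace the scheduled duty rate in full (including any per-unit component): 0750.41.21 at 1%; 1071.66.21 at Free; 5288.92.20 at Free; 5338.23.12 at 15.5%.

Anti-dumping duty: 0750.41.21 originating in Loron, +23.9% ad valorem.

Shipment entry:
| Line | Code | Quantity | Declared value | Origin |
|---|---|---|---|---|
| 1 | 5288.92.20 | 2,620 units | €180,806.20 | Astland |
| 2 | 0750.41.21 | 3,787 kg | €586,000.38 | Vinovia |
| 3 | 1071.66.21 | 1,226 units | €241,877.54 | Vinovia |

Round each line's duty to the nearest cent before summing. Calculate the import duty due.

Line 1 (5288.92.20, Astland, 2,620 units, €180,806.20):
Base rate for 5288.92.20 is 0.5% + €1.30/unit.
5288.92.20 has an FTA preferential rate, but origin Astland is not Vinovia; base rate stands.
Duty = €180,806.20 × 0.5% + 2,620 × €1.30 = €4,310.03.
Line 2 (0750.41.21, Vinovia, 3,787 kg, €586,000.38):
Base rate for 0750.41.21 is 2% + €2.32/kg.
Origin Vinovia qualifies under the Eriovia–Vinovia agreement and 0750.41.21 is covered: preferential rate 1% applies instead.
The additional-duty order on 0750.41.21 targets Loron, not Vinovia; it does not apply.
Duty = €586,000.38 × 1% = €5,860.00.
Line 3 (1071.66.21, Vinovia, 1,226 units, €241,877.54):
Base rate for 1071.66.21 is €4.17/unit.
Origin Vinovia qualifies under the Eriovia–Vinovia agreement and 1071.66.21 is covered: preferential rate Free applies instead.
Duty = €241,877.54 × 0% = €0.00.
Total = €4,310.03 + €5,860.00 + €0.00 = €10,170.03.

€10,170.03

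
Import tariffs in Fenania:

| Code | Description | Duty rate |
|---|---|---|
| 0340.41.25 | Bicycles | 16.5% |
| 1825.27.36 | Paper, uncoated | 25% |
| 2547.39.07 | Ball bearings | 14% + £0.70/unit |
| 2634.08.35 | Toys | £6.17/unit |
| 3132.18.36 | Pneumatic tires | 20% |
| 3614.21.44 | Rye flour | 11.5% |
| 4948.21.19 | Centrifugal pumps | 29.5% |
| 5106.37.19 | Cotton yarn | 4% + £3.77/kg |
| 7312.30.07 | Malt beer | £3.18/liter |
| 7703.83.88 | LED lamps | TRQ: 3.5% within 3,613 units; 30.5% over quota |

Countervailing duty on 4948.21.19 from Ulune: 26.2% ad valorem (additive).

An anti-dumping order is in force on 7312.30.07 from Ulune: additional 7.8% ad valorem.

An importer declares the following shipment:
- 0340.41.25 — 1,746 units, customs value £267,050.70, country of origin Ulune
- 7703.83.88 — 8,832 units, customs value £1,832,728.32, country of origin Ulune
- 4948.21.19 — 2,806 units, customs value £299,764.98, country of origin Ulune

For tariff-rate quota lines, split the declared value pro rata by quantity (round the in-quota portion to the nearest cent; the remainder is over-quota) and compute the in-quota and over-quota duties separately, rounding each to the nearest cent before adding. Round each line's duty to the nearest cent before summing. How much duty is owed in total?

Line 1 (0340.41.25, Ulune, 1,746 units, £267,050.70):
Base rate for 0340.41.25 is 16.5%.
Duty = £267,050.70 × 16.5% = £44,063.37.
Line 2 (7703.83.88, Ulune, 8,832 units, £1,832,728.32):
Code 7703.83.88 is under a tariff-rate quota (threshold 3,613 units). In-quota: 3,613 units at 3.5%; over-quota: 5,219 units at 30.5%.
Pro-rata value split: in-quota = £1,832,728.32 × 3,613/8,832 = £749,733.63; over-quota = £1,832,728.32 − £749,733.63 = £1,082,994.69.
In-quota duty = £749,733.63 × 3.5% = £26,240.68. Over-quota duty = £1,082,994.69 × 30.5% = £330,313.38.
Line duty = £26,240.68 + £330,313.38 = £356,554.06.
Line 3 (4948.21.19, Ulune, 2,806 units, £299,764.98):
Base rate for 4948.21.19 is 29.5%.
Additional duty on 4948.21.19 from Ulune: +26.2%. Applied ad valorem rate: 29.5% + 26.2% = 55.7%.
Duty = £299,764.98 × 55.7% = £166,969.09.
Total = £44,063.37 + £356,554.06 + £166,969.09 = £567,586.52.

£567,586.52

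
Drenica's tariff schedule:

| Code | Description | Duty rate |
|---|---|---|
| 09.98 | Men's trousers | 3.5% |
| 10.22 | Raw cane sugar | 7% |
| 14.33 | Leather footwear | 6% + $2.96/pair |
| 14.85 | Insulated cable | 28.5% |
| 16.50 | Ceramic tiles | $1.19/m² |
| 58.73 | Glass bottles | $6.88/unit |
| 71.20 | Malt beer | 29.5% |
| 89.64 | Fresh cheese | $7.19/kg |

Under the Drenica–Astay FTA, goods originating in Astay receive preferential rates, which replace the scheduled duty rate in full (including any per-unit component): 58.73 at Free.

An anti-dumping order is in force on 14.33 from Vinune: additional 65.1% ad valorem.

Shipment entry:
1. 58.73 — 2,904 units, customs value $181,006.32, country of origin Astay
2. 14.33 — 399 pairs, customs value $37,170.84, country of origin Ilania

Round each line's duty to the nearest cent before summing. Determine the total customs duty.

$3,411.29

Line 1 (58.73, Astay, 2,904 units, $181,006.32):
Base rate for 58.73 is $6.88/unit.
Origin Astay qualifies under the Drenica–Astay agreement and 58.73 is covered: preferential rate Free applies instead.
Duty = $181,006.32 × 0% = $0.00.
Line 2 (14.33, Ilania, 399 pairs, $37,170.84):
Base rate for 14.33 is 6% + $2.96/pair.
The additional-duty order on 14.33 targets Vinune, not Ilania; it does not apply.
Duty = $37,170.84 × 6% + 399 × $2.96 = $3,411.29.
Total = $0.00 + $3,411.29 = $3,411.29.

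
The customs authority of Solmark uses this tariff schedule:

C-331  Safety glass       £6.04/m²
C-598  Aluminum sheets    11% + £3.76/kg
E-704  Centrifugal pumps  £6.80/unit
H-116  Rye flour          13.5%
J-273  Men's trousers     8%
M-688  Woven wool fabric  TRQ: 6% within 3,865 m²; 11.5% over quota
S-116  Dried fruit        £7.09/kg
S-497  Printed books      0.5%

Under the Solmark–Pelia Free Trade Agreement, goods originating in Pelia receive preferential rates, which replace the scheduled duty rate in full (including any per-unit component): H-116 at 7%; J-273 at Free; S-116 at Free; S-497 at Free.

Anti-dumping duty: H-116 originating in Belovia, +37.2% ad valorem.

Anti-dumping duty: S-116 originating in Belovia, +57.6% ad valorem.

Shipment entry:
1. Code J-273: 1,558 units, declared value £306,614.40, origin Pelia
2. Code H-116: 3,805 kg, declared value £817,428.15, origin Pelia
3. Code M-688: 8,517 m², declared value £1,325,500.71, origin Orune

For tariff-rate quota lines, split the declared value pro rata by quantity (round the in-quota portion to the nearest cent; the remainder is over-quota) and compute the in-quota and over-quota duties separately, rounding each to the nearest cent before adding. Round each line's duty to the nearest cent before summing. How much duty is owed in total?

Line 1 (J-273, Pelia, 1,558 units, £306,614.40):
Base rate for J-273 is 8%.
Origin Pelia qualifies under the Solmark–Pelia agreement and J-273 is covered: preferential rate Free applies instead.
Duty = £306,614.40 × 0% = £0.00.
Line 2 (H-116, Pelia, 3,805 kg, £817,428.15):
Base rate for H-116 is 13.5%.
Origin Pelia qualifies under the Solmark–Pelia agreement and H-116 is covered: preferential rate 7% applies instead.
The additional-duty order on H-116 targets Belovia, not Pelia; it does not apply.
Duty = £817,428.15 × 7% = £57,219.97.
Line 3 (M-688, Orune, 8,517 m², £1,325,500.71):
Code M-688 is under a tariff-rate quota (threshold 3,865 m²). In-quota: 3,865 m² at 6%; over-quota: 4,652 m² at 11.5%.
Pro-rata value split: in-quota = £1,325,500.71 × 3,865/8,517 = £601,509.95; over-quota = £1,325,500.71 − £601,509.95 = £723,990.76.
In-quota duty = £601,509.95 × 6% = £36,090.60. Over-quota duty = £723,990.76 × 11.5% = £83,258.94.
Line duty = £36,090.60 + £83,258.94 = £119,349.54.
Total = £0.00 + £57,219.97 + £119,349.54 = £176,569.51.

£176,569.51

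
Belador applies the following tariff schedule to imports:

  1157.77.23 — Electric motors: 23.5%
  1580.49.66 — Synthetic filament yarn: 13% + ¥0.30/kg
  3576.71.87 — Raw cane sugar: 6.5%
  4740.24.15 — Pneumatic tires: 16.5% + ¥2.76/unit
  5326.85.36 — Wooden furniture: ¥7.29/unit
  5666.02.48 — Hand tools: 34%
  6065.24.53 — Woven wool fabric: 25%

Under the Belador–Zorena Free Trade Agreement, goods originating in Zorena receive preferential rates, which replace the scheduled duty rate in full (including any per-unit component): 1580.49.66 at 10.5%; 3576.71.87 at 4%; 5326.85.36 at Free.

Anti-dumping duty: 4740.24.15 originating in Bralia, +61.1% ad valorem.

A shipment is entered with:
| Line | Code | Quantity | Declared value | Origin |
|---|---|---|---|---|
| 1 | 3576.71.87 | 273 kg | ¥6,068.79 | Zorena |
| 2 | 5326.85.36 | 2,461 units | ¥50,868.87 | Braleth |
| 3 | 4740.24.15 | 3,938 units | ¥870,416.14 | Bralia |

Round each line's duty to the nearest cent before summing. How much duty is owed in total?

¥704,495.24

Line 1 (3576.71.87, Zorena, 273 kg, ¥6,068.79):
Base rate for 3576.71.87 is 6.5%.
Origin Zorena qualifies under the Belador–Zorena agreement and 3576.71.87 is covered: preferential rate 4% applies instead.
Duty = ¥6,068.79 × 4% = ¥242.75.
Line 2 (5326.85.36, Braleth, 2,461 units, ¥50,868.87):
Base rate for 5326.85.36 is ¥7.29/unit.
5326.85.36 has an FTA preferential rate, but origin Braleth is not Zorena; base rate stands.
Duty = 2,461 × ¥7.29 = ¥17,940.69.
Line 3 (4740.24.15, Bralia, 3,938 units, ¥870,416.14):
Base rate for 4740.24.15 is 16.5% + ¥2.76/unit.
Additional duty on 4740.24.15 from Bralia: +61.1%. Applied ad valorem rate: 16.5% + 61.1% = 77.6%.
Duty = ¥870,416.14 × 77.6% + 3,938 × ¥2.76 = ¥686,311.80.
Total = ¥242.75 + ¥17,940.69 + ¥686,311.80 = ¥704,495.24.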